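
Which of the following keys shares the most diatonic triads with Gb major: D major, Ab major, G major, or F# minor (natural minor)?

Ab major

Triads of Gb major: Gb (I), Abm (ii), Bbm (iii), Cb (IV), Db (V), Ebm (vi), Fdim (vii°).
D major shares 0: none.
Ab major shares 2: Bbm, Db.
G major shares 0: none.
F# minor (natural minor) shares 0: none.
The most common triads (2) are shared with Ab major.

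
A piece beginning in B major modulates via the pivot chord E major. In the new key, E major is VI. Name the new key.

G# minor

The numeral VI denotes a major triad on scale degree 6. With E on degree 6, the tonic of the new key is G#.
Degree 6 carries a major triad in minor keys, so the destination is G# minor.
Check: the diatonic triads of G# minor (natural minor) are G#m (i), A#dim (ii°), B (III), C#m (iv), D#m (v), E (VI), F# (VII) — E major is indeed VI.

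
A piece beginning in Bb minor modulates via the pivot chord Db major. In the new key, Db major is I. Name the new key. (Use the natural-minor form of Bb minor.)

The numeral I denotes a major triad on scale degree 1. With Db on degree 1, the tonic of the new key is Db.
Degree 1 carries a major triad in major keys, so the destination is Db major.
Check: the diatonic triads of Db major are Db (I), Ebm (ii), Fm (iii), Gb (IV), Ab (V), Bbm (vi), Cdim (vii°) — Db major is indeed I.

Db major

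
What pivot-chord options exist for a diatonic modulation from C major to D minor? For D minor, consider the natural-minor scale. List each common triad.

C, Dm, F, Am

Triads in C major: C major (I), D minor (ii), E minor (iii), F major (IV), G major (V), A minor (vi), B diminished (vii°).
Triads in D minor (natural minor): D minor (i), E diminished (ii°), F major (III), G minor (iv), A minor (v), Bb major (VI), C major (VII).
Shared triads with their functions: C major (I in C major, VII in D minor); D minor (ii in C major, i in D minor); F major (IV in C major, III in D minor); A minor (vi in C major, v in D minor).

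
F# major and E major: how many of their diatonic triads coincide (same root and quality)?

2

Diatonic triads of F# major: F# (I), G#m (ii), A#m (iii), B (IV), C# (V), D#m (vi), E#dim (vii°).
Diatonic triads of E major: E (I), F#m (ii), G#m (iii), A (IV), B (V), C#m (vi), D#dim (vii°).
Matching root and quality in both lists: G#m, B.
That gives 2 common triads.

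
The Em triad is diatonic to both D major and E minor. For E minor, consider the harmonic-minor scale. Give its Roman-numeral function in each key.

The scale of D major is D E F# G A B C#; E is degree 2, and the triad built there (E-G-B) is minor, so it is ii.
The scale of E minor (harmonic minor) is E F# G A B C D#; E is degree 1, and the triad built there (E-G-B) is minor, so it is i.

ii in D major; i in E minor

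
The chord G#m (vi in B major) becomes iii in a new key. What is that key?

E major

The numeral iii denotes a minor triad on scale degree 3. With G# on degree 3, the tonic of the new key is E.
Degree 3 carries a minor triad in major keys, so the destination is E major.
Check: the diatonic triads of E major are E (I), F#m (ii), G#m (iii), A (IV), B (V), C#m (vi), D#dim (vii°) — G#m is indeed iii.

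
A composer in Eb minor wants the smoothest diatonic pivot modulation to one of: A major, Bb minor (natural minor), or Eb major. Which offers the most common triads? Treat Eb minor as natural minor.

Triads of Eb minor (natural minor): Ebm (i), Fdim (ii°), Gb (III), Abm (iv), Bbm (v), Cb (VI), Db (VII).
A major shares 0: none.
Bb minor (natural minor) shares 4: Ebm, Gb, Bbm, Db.
Eb major shares 0: none.
The most common triads (4) are shared with Bb minor.

Bb minor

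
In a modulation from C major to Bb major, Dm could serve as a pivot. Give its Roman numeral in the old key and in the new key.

The scale of C major is C D E F G A B; D is degree 2, and the triad built there (D-F-A) is minor, so it is ii.
The scale of Bb major is Bb C D Eb F G A; D is degree 3, and the triad built there (D-F-A) is minor, so it is iii.

ii in C major; iii in Bb major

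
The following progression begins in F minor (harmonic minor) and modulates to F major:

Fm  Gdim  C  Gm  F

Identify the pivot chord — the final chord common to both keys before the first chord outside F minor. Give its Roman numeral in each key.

Chords diatonic to F minor: Fm, Gdim, Abaug, Bbm, C, Db, Edim.
Reading the progression, the first chord not in that set is Gm, so the modulation leaves F minor there.
The chord immediately before Gm is C, which is diatonic to both keys: V in F minor and V in F major.

C — V in F minor, V in F major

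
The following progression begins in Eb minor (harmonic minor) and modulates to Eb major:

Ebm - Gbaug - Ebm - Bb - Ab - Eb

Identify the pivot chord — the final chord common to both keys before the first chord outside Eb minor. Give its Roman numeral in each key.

Chords diatonic to Eb minor: Ebm, Fdim, Gbaug, Abm, Bb, Cb, Ddim.
Reading the progression, the first chord not in that set is Ab, so the modulation leaves Eb minor there.
The chord immediately before Ab is Bb, which is diatonic to both keys: V in Eb minor and V in Eb major.

Bb — V in Eb minor, V in Eb major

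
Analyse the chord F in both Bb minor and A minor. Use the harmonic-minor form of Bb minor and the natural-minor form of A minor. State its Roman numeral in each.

V in Bb minor; VI in A minor

The scale of Bb minor (harmonic minor) is Bb C Db Eb F Gb A; F is degree 5, and the triad built there (F-A-C) is major, so it is V.
The scale of A minor (natural minor) is A B C D E F G; F is degree 6, and the triad built there (F-A-C) is major, so it is VI.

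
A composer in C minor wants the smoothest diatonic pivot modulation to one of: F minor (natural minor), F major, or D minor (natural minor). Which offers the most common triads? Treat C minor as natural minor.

F minor

Triads of C minor (natural minor): Cm (i), Ddim (ii°), Eb (III), Fm (iv), Gm (v), Ab (VI), Bb (VII).
F minor (natural minor) shares 4: Cm, Eb, Fm, Ab.
F major shares 2: Gm, Bb.
D minor (natural minor) shares 2: Gm, Bb.
The most common triads (4) are shared with F minor.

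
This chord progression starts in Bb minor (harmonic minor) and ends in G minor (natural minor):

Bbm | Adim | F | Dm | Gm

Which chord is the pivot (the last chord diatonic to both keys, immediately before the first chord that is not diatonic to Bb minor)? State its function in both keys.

Chords diatonic to Bb minor: Bbm, Cdim, Dbaug, Ebm, F, Gb, Adim.
Reading the progression, the first chord not in that set is Dm, so the modulation leaves Bb minor there.
The chord immediately before Dm is F, which is diatonic to both keys: V in Bb minor and VII in G minor.

F — V in Bb minor, VII in G minor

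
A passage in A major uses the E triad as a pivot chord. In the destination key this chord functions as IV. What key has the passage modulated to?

The numeral IV denotes a major triad on scale degree 4. With E on degree 4, the tonic of the new key is B.
Degree 4 carries a major triad in major keys, so the destination is B major.
Check: the diatonic triads of B major are B (I), C#m (ii), D#m (iii), E (IV), F# (V), G#m (vi), A#dim (vii°) — E is indeed IV.

B major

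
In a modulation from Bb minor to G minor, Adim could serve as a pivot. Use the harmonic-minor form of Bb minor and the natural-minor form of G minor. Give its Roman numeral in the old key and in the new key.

vii° in Bb minor; ii° in G minor

The scale of Bb minor (harmonic minor) is Bb C Db Eb F Gb A; A is degree 7, and the triad built there (A-C-Eb) is diminished, so it is vii°.
The scale of G minor (natural minor) is G A Bb C D Eb F; A is degree 2, and the triad built there (A-C-Eb) is diminished, so it is ii°.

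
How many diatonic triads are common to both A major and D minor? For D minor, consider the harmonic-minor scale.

1

Diatonic triads of A major: A (I), Bm (ii), C#m (iii), D (IV), E (V), F#m (vi), G#dim (vii°).
Diatonic triads of D minor (harmonic minor): Dm (i), Edim (ii°), Faug (III+), Gm (iv), A (V), Bb (VI), C#dim (vii°).
Matching root and quality in both lists: A.
That gives 1 common triad.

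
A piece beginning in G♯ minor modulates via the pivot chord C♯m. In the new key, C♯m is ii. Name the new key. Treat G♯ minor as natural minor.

The numeral ii denotes a minor triad on scale degree 2. With C♯ on degree 2, the tonic of the new key is B.
Degree 2 carries a minor triad in major keys, so the destination is B major.
Check: the diatonic triads of B major are B (I), C♯m (ii), D♯m (iii), E (IV), F♯ (V), G♯m (vi), A♯dim (vii°) — C♯m is indeed ii.

B major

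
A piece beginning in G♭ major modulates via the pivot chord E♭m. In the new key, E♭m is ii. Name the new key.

The numeral ii denotes a minor triad on scale degree 2. With E♭ on degree 2, the tonic of the new key is D♭.
Degree 2 carries a minor triad in major keys, so the destination is D♭ major.
Check: the diatonic triads of D♭ major are D♭ (I), E♭m (ii), Fm (iii), G♭ (IV), A♭ (V), B♭m (vi), Cdim (vii°) — E♭m is indeed ii.

D♭ major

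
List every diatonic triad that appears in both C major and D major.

Triads in C major: C (I), Dm (ii), Em (iii), F (IV), G (V), Am (vi), Bdim (vii°).
Triads in D major: D (I), Em (ii), F♯m (iii), G (IV), A (V), Bm (vi), C♯dim (vii°).
Shared triads with their functions: Em (iii in C major, ii in D major); G (V in C major, IV in D major).

Em, G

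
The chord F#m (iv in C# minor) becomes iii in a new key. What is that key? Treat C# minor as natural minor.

The numeral iii denotes a minor triad on scale degree 3. With F# on degree 3, the tonic of the new key is D.
Degree 3 carries a minor triad in major keys, so the destination is D major.
Check: the diatonic triads of D major are D (I), Em (ii), F#m (iii), G (IV), A (V), Bm (vi), C#dim (vii°) — F#m is indeed iii.

D major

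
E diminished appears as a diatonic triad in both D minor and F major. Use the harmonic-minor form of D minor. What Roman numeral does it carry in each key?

The scale of D minor (harmonic minor) is D E F G A Bb C#; E is degree 2, and the triad built there (E-G-Bb) is diminished, so it is ii°.
The scale of F major is F G A Bb C D E; E is degree 7, and the triad built there (E-G-Bb) is diminished, so it is vii°.

ii° in D minor; vii° in F major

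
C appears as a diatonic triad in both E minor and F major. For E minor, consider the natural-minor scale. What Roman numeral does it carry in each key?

The scale of E minor (natural minor) is E F# G A B C D; C is degree 6, and the triad built there (C-E-G) is major, so it is VI.
The scale of F major is F G A Bb C D E; C is degree 5, and the triad built there (C-E-G) is major, so it is V.

VI in E minor; V in F major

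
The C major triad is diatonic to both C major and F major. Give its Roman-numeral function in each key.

The scale of C major is C D E F G A B; C is degree 1, and the triad built there (C-E-G) is major, so it is I.
The scale of F major is F G A B♭ C D E; C is degree 5, and the triad built there (C-E-G) is major, so it is V.

I in C major; V in F major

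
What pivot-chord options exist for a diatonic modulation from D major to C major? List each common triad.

Triads in D major: D major (I), E minor (ii), F# minor (iii), G major (IV), A major (V), B minor (vi), C# diminished (vii°).
Triads in C major: C major (I), D minor (ii), E minor (iii), F major (IV), G major (V), A minor (vi), B diminished (vii°).
Shared triads with their functions: E minor (ii in D major, iii in C major); G major (IV in D major, V in C major).

Em, G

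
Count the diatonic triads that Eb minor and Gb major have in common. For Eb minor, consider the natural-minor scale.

Diatonic triads of Eb minor (natural minor): Eb minor (i), F diminished (ii°), Gb major (III), Ab minor (iv), Bb minor (v), Cb major (VI), Db major (VII).
Diatonic triads of Gb major: Gb major (I), Ab minor (ii), Bb minor (iii), Cb major (IV), Db major (V), Eb minor (vi), F diminished (vii°).
Matching root and quality in both lists: Eb minor, F diminished, Gb major, Ab minor, Bb minor, Cb major, Db major.
That gives 7 common triads.

7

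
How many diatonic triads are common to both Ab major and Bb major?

Diatonic triads of Ab major: Ab (I), Bbm (ii), Cm (iii), Db (IV), Eb (V), Fm (vi), Gdim (vii°).
Diatonic triads of Bb major: Bb (I), Cm (ii), Dm (iii), Eb (IV), F (V), Gm (vi), Adim (vii°).
Matching root and quality in both lists: Cm, Eb.
That gives 2 common triads.

2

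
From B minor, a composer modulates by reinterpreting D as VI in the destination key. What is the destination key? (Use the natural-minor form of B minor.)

The numeral VI denotes a major triad on scale degree 6. With D on degree 6, the tonic of the new key is F♯.
Degree 6 carries a major triad in minor keys, so the destination is F♯ minor.
Check: the diatonic triads of F♯ minor (natural minor) are F♯m (i), G♯dim (ii°), A (III), Bm (iv), C♯m (v), D (VI), E (VII) — D is indeed VI.

F♯ minor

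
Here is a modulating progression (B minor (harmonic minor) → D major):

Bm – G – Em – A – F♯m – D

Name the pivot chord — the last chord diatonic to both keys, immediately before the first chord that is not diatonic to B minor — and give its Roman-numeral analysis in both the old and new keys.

Em — iv in B minor, ii in D major

Chords diatonic to B minor: Bm, C♯dim, Daug, Em, F♯, G, A♯dim.
Reading the progression, the first chord not in that set is A, so the modulation leaves B minor there.
The chord immediately before A is Em, which is diatonic to both keys: iv in B minor and ii in D major.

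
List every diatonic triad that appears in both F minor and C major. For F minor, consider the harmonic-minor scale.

Triads in F minor (harmonic minor): F minor (i), G diminished (ii°), Ab augmented (III+), Bb minor (iv), C major (V), Db major (VI), E diminished (vii°).
Triads in C major: C major (I), D minor (ii), E minor (iii), F major (IV), G major (V), A minor (vi), B diminished (vii°).
Shared triads with their functions: C major (V in F minor, I in C major).

C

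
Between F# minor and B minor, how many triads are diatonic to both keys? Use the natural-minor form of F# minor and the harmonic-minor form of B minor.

Diatonic triads of F# minor (natural minor): F#m (i), G#dim (ii°), A (III), Bm (iv), C#m (v), D (VI), E (VII).
Diatonic triads of B minor (harmonic minor): Bm (i), C#dim (ii°), Daug (III+), Em (iv), F# (V), G (VI), A#dim (vii°).
Matching root and quality in both lists: Bm.
That gives 1 common triad.

1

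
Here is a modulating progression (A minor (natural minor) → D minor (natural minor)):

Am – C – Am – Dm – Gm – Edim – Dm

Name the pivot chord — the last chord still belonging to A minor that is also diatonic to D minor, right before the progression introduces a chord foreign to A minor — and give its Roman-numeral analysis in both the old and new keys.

Chords diatonic to A minor: Am, Bdim, C, Dm, Em, F, G.
Reading the progression, the first chord not in that set is Gm, so the modulation leaves A minor there.
The chord immediately before Gm is Dm, which is diatonic to both keys: iv in A minor and i in D minor.

Dm — iv in A minor, i in D minor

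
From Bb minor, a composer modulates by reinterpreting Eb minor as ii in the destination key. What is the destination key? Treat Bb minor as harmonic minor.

Db major

The numeral ii denotes a minor triad on scale degree 2. With Eb on degree 2, the tonic of the new key is Db.
Degree 2 carries a minor triad in major keys, so the destination is Db major.
Check: the diatonic triads of Db major are Db (I), Ebm (ii), Fm (iii), Gb (IV), Ab (V), Bbm (vi), Cdim (vii°) — Eb minor is indeed ii.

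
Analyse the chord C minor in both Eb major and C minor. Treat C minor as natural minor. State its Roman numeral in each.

The scale of Eb major is Eb F G Ab Bb C D; C is degree 6, and the triad built there (C-Eb-G) is minor, so it is vi.
The scale of C minor (natural minor) is C D Eb F G Ab Bb; C is degree 1, and the triad built there (C-Eb-G) is minor, so it is i.

vi in Eb major; i in C minor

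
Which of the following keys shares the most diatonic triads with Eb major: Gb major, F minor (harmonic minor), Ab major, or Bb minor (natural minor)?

Triads of Eb major: Eb (I), Fm (ii), Gm (iii), Ab (IV), Bb (V), Cm (vi), Ddim (vii°).
Gb major shares 0: none.
F minor (harmonic minor) shares 1: Fm.
Ab major shares 4: Eb, Fm, Ab, Cm.
Bb minor (natural minor) shares 2: Fm, Ab.
The most common triads (4) are shared with Ab major.

Ab major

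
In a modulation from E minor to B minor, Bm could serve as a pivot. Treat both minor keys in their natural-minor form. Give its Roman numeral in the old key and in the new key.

The scale of E minor (natural minor) is E F# G A B C D; B is degree 5, and the triad built there (B-D-F#) is minor, so it is v.
The scale of B minor (natural minor) is B C# D E F# G A; B is degree 1, and the triad built there (B-D-F#) is minor, so it is i.

v in E minor; i in B minor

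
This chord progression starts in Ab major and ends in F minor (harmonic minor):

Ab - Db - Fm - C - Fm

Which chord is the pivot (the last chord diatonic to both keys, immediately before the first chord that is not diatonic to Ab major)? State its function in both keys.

Chords diatonic to Ab major: Ab, Bbm, Cm, Db, Eb, Fm, Gdim.
Reading the progression, the first chord not in that set is C, so the modulation leaves Ab major there.
The chord immediately before C is Fm, which is diatonic to both keys: vi in Ab major and i in F minor.

Fm — vi in Ab major, i in F minor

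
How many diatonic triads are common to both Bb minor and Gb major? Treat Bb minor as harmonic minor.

Diatonic triads of Bb minor (harmonic minor): Bbm (i), Cdim (ii°), Dbaug (III+), Ebm (iv), F (V), Gb (VI), Adim (vii°).
Diatonic triads of Gb major: Gb (I), Abm (ii), Bbm (iii), Cb (IV), Db (V), Ebm (vi), Fdim (vii°).
Matching root and quality in both lists: Bbm, Ebm, Gb.
That gives 3 common triads.

3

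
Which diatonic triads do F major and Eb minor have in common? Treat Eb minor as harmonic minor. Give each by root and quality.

Triads in F major: F (I), Gm (ii), Am (iii), Bb (IV), C (V), Dm (vi), Edim (vii°).
Triads in Eb minor (harmonic minor): Ebm (i), Fdim (ii°), Gbaug (III+), Abm (iv), Bb (V), Cb (VI), Ddim (vii°).
Shared triads with their functions: Bb (IV in F major, V in Eb minor).

Bb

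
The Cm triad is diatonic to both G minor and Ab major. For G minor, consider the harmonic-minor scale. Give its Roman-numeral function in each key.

iv in G minor; iii in Ab major

The scale of G minor (harmonic minor) is G A Bb C D Eb F#; C is degree 4, and the triad built there (C-Eb-G) is minor, so it is iv.
The scale of Ab major is Ab Bb C Db Eb F G; C is degree 3, and the triad built there (C-Eb-G) is minor, so it is iii.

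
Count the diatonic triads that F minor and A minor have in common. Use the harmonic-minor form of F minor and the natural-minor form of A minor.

1

Diatonic triads of F minor (harmonic minor): Fm (i), Gdim (ii°), A♭aug (III+), B♭m (iv), C (V), D♭ (VI), Edim (vii°).
Diatonic triads of A minor (natural minor): Am (i), Bdim (ii°), C (III), Dm (iv), Em (v), F (VI), G (VII).
Matching root and quality in both lists: C.
That gives 1 common triad.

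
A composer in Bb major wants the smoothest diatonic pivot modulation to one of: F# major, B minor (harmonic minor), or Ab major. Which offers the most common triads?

Triads of Bb major: Bb (I), Cm (ii), Dm (iii), Eb (IV), F (V), Gm (vi), Adim (vii°).
F# major shares 0: none.
B minor (harmonic minor) shares 0: none.
Ab major shares 2: Cm, Eb.
The most common triads (2) are shared with Ab major.

Ab major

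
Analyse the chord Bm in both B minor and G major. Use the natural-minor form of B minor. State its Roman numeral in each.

i in B minor; iii in G major

The scale of B minor (natural minor) is B C♯ D E F♯ G A; B is degree 1, and the triad built there (B-D-F♯) is minor, so it is i.
The scale of G major is G A B C D E F♯; B is degree 3, and the triad built there (B-D-F♯) is minor, so it is iii.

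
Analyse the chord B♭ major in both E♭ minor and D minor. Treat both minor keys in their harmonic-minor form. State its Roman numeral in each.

The scale of E♭ minor (harmonic minor) is E♭ F G♭ A♭ B♭ C♭ D; B♭ is degree 5, and the triad built there (B♭-D-F) is major, so it is V.
The scale of D minor (harmonic minor) is D E F G A B♭ C♯; B♭ is degree 6, and the triad built there (B♭-D-F) is major, so it is VI.

V in E♭ minor; VI in D minor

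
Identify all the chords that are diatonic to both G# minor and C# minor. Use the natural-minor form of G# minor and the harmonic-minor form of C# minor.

Triads in G# minor (natural minor): G#m (i), A#dim (ii°), B (III), C#m (iv), D#m (v), E (VI), F# (VII).
Triads in C# minor (harmonic minor): C#m (i), D#dim (ii°), Eaug (III+), F#m (iv), G# (V), A (VI), B#dim (vii°).
Shared triads with their functions: C#m (iv in G# minor, i in C# minor).

C#m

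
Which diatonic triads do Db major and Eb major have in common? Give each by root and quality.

Fm, Ab

Triads in Db major: Db (I), Ebm (ii), Fm (iii), Gb (IV), Ab (V), Bbm (vi), Cdim (vii°).
Triads in Eb major: Eb (I), Fm (ii), Gm (iii), Ab (IV), Bb (V), Cm (vi), Ddim (vii°).
Shared triads with their functions: Fm (iii in Db major, ii in Eb major); Ab (V in Db major, IV in Eb major).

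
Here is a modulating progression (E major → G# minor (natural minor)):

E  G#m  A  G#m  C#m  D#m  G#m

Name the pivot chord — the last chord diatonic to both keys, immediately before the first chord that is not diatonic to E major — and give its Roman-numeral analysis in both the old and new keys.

C#m — vi in E major, iv in G# minor

Chords diatonic to E major: E, F#m, G#m, A, B, C#m, D#dim.
Reading the progression, the first chord not in that set is D#m, so the modulation leaves E major there.
The chord immediately before D#m is C#m, which is diatonic to both keys: vi in E major and iv in G# minor.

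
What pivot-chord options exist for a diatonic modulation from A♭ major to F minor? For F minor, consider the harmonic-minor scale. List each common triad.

B♭m, D♭, Fm, Gdim

Triads in A♭ major: A♭ (I), B♭m (ii), Cm (iii), D♭ (IV), E♭ (V), Fm (vi), Gdim (vii°).
Triads in F minor (harmonic minor): Fm (i), Gdim (ii°), A♭aug (III+), B♭m (iv), C (V), D♭ (VI), Edim (vii°).
Shared triads with their functions: B♭m (ii in A♭ major, iv in F minor); D♭ (IV in A♭ major, VI in F minor); Fm (vi in A♭ major, i in F minor); Gdim (vii° in A♭ major, ii° in F minor).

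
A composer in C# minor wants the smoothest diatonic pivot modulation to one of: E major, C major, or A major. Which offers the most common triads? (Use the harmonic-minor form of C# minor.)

Triads of C# minor (harmonic minor): C# minor (i), D# diminished (ii°), E augmented (III+), F# minor (iv), G# major (V), A major (VI), B# diminished (vii°).
E major shares 4: C#m, D#dim, F#m, A.
C major shares 0: none.
A major shares 3: C#m, F#m, A.
The most common triads (4) are shared with E major.

E major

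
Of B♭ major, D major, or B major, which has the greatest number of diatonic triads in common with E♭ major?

B♭ major

Triads of E♭ major: E♭ (I), Fm (ii), Gm (iii), A♭ (IV), B♭ (V), Cm (vi), Ddim (vii°).
B♭ major shares 4: E♭, Gm, B♭, Cm.
D major shares 0: none.
B major shares 0: none.
The most common triads (4) are shared with B♭ major.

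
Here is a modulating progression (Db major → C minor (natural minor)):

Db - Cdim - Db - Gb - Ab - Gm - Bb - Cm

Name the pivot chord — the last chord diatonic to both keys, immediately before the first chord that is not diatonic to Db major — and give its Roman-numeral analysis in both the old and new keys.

Chords diatonic to Db major: Db, Ebm, Fm, Gb, Ab, Bbm, Cdim.
Reading the progression, the first chord not in that set is Gm, so the modulation leaves Db major there.
The chord immediately before Gm is Ab, which is diatonic to both keys: V in Db major and VI in C minor.

Ab — V in Db major, VI in C minor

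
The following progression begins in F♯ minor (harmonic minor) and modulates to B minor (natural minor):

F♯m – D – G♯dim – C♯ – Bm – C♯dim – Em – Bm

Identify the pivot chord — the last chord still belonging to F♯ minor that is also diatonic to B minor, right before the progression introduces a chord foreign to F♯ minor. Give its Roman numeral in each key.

Bm — iv in F♯ minor, i in B minor

Chords diatonic to F♯ minor: F♯m, G♯dim, Aaug, Bm, C♯, D, E♯dim.
Reading the progression, the first chord not in that set is C♯dim, so the modulation leaves F♯ minor there.
The chord immediately before C♯dim is Bm, which is diatonic to both keys: iv in F♯ minor and i in B minor.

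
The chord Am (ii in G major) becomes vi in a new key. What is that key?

C major

The numeral vi denotes a minor triad on scale degree 6. With A on degree 6, the tonic of the new key is C.
Degree 6 carries a minor triad in major keys, so the destination is C major.
Check: the diatonic triads of C major are C (I), Dm (ii), Em (iii), F (IV), G (V), Am (vi), Bdim (vii°) — Am is indeed vi.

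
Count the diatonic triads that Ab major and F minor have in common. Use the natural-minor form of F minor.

Diatonic triads of Ab major: Ab (I), Bbm (ii), Cm (iii), Db (IV), Eb (V), Fm (vi), Gdim (vii°).
Diatonic triads of F minor (natural minor): Fm (i), Gdim (ii°), Ab (III), Bbm (iv), Cm (v), Db (VI), Eb (VII).
Matching root and quality in both lists: Ab, Bbm, Cm, Db, Eb, Fm, Gdim.
That gives 7 common triads.

7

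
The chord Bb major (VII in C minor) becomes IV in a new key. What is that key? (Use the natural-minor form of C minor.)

The numeral IV denotes a major triad on scale degree 4. With Bb on degree 4, the tonic of the new key is F.
Degree 4 carries a major triad in major keys, so the destination is F major.
Check: the diatonic triads of F major are F (I), Gm (ii), Am (iii), Bb (IV), C (V), Dm (vi), Edim (vii°) — Bb major is indeed IV.

F major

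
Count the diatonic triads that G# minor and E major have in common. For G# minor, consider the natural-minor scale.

4

Diatonic triads of G# minor (natural minor): G#m (i), A#dim (ii°), B (III), C#m (iv), D#m (v), E (VI), F# (VII).
Diatonic triads of E major: E (I), F#m (ii), G#m (iii), A (IV), B (V), C#m (vi), D#dim (vii°).
Matching root and quality in both lists: G#m, B, C#m, E.
That gives 4 common triads.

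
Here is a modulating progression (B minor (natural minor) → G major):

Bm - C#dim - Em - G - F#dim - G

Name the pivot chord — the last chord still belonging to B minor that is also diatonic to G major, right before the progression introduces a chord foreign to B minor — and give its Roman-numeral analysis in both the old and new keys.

G — VI in B minor, I in G major

Chords diatonic to B minor: Bm, C#dim, D, Em, F#m, G, A.
Reading the progression, the first chord not in that set is F#dim, so the modulation leaves B minor there.
The chord immediately before F#dim is G, which is diatonic to both keys: VI in B minor and I in G major.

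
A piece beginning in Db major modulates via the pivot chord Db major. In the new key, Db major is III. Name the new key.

Bb minor

The numeral III denotes a major triad on scale degree 3. With Db on degree 3, the tonic of the new key is Bb.
Degree 3 carries a major triad in natural-minor keys, so the destination is Bb minor.
Check: the diatonic triads of Bb minor (natural minor) are Bbm (i), Cdim (ii°), Db (III), Ebm (iv), Fm (v), Gb (VI), Ab (VII) — Db major is indeed III.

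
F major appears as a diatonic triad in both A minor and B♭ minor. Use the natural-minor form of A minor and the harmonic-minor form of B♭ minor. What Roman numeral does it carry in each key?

VI in A minor; V in B♭ minor

The scale of A minor (natural minor) is A B C D E F G; F is degree 6, and the triad built there (F-A-C) is major, so it is VI.
The scale of B♭ minor (harmonic minor) is B♭ C D♭ E♭ F G♭ A; F is degree 5, and the triad built there (F-A-C) is major, so it is V.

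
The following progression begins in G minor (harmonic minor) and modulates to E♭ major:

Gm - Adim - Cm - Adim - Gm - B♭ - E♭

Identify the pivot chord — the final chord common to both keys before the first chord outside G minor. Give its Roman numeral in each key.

Gm — i in G minor, iii in E♭ major

Chords diatonic to G minor: Gm, Adim, B♭aug, Cm, D, E♭, F♯dim.
Reading the progression, the first chord not in that set is B♭, so the modulation leaves G minor there.
The chord immediately before B♭ is Gm, which is diatonic to both keys: i in G minor and iii in E♭ major.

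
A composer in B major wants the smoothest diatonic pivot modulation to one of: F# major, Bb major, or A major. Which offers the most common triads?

F# major

Triads of B major: B (I), C#m (ii), D#m (iii), E (IV), F# (V), G#m (vi), A#dim (vii°).
F# major shares 4: B, D#m, F#, G#m.
Bb major shares 0: none.
A major shares 2: C#m, E.
The most common triads (4) are shared with F# major.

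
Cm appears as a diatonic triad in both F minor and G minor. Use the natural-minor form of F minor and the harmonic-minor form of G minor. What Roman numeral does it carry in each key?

The scale of F minor (natural minor) is F G Ab Bb C Db Eb; C is degree 5, and the triad built there (C-Eb-G) is minor, so it is v.
The scale of G minor (harmonic minor) is G A Bb C D Eb F#; C is degree 4, and the triad built there (C-Eb-G) is minor, so it is iv.

v in F minor; iv in G minor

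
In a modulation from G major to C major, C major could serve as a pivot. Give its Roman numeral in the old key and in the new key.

The scale of G major is G A B C D E F#; C is degree 4, and the triad built there (C-E-G) is major, so it is IV.
The scale of C major is C D E F G A B; C is degree 1, and the triad built there (C-E-G) is major, so it is I.

IV in G major; I in C major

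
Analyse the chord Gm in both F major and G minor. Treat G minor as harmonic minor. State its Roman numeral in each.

ii in F major; i in G minor

The scale of F major is F G A B♭ C D E; G is degree 2, and the triad built there (G-B♭-D) is minor, so it is ii.
The scale of G minor (harmonic minor) is G A B♭ C D E♭ F♯; G is degree 1, and the triad built there (G-B♭-D) is minor, so it is i.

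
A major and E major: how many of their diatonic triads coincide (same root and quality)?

4

Diatonic triads of A major: A (I), Bm (ii), C♯m (iii), D (IV), E (V), F♯m (vi), G♯dim (vii°).
Diatonic triads of E major: E (I), F♯m (ii), G♯m (iii), A (IV), B (V), C♯m (vi), D♯dim (vii°).
Matching root and quality in both lists: A, C♯m, E, F♯m.
That gives 4 common triads.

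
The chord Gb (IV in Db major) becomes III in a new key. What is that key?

Eb minor

The numeral III denotes a major triad on scale degree 3. With Gb on degree 3, the tonic of the new key is Eb.
Degree 3 carries a major triad in natural-minor keys, so the destination is Eb minor.
Check: the diatonic triads of Eb minor (natural minor) are Ebm (i), Fdim (ii°), Gb (III), Abm (iv), Bbm (v), Cb (VI), Db (VII) — Gb is indeed III.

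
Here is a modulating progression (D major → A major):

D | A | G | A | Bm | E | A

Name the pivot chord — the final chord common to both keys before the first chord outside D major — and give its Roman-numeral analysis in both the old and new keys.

Bm — vi in D major, ii in A major

Chords diatonic to D major: D, Em, F#m, G, A, Bm, C#dim.
Reading the progression, the first chord not in that set is E, so the modulation leaves D major there.
The chord immediately before E is Bm, which is diatonic to both keys: vi in D major and ii in A major.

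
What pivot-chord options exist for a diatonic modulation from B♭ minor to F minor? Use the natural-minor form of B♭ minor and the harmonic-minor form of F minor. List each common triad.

Triads in B♭ minor (natural minor): B♭ minor (i), C diminished (ii°), D♭ major (III), E♭ minor (iv), F minor (v), G♭ major (VI), A♭ major (VII).
Triads in F minor (harmonic minor): F minor (i), G diminished (ii°), A♭ augmented (III+), B♭ minor (iv), C major (V), D♭ major (VI), E diminished (vii°).
Shared triads with their functions: B♭ minor (i in B♭ minor, iv in F minor); D♭ major (III in B♭ minor, VI in F minor); F minor (v in B♭ minor, i in F minor).

B♭m, D♭, Fm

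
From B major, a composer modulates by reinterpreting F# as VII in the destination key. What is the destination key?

The numeral VII denotes a major triad on scale degree 7. With F# on degree 7, the tonic of the new key is G#.
Degree 7 carries a major triad in natural-minor keys, so the destination is G# minor.
Check: the diatonic triads of G# minor (natural minor) are G#m (i), A#dim (ii°), B (III), C#m (iv), D#m (v), E (VI), F# (VII) — F# is indeed VII.

G# minor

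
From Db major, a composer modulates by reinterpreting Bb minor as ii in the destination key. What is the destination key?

Ab major

The numeral ii denotes a minor triad on scale degree 2. With Bb on degree 2, the tonic of the new key is Ab.
Degree 2 carries a minor triad in major keys, so the destination is Ab major.
Check: the diatonic triads of Ab major are Ab (I), Bbm (ii), Cm (iii), Db (IV), Eb (V), Fm (vi), Gdim (vii°) — Bb minor is indeed ii.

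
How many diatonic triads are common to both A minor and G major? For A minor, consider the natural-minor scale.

4

Diatonic triads of A minor (natural minor): Am (i), Bdim (ii°), C (III), Dm (iv), Em (v), F (VI), G (VII).
Diatonic triads of G major: G (I), Am (ii), Bm (iii), C (IV), D (V), Em (vi), F#dim (vii°).
Matching root and quality in both lists: Am, C, Em, G.
That gives 4 common triads.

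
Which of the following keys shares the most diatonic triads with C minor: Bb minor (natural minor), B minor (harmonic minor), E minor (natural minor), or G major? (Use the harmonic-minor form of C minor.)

Triads of C minor (harmonic minor): Cm (i), Ddim (ii°), Ebaug (III+), Fm (iv), G (V), Ab (VI), Bdim (vii°).
Bb minor (natural minor) shares 2: Fm, Ab.
B minor (harmonic minor) shares 1: G.
E minor (natural minor) shares 1: G.
G major shares 1: G.
The most common triads (2) are shared with Bb minor.

Bb minor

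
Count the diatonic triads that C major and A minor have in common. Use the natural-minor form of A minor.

Diatonic triads of C major: C major (I), D minor (ii), E minor (iii), F major (IV), G major (V), A minor (vi), B diminished (vii°).
Diatonic triads of A minor (natural minor): A minor (i), B diminished (ii°), C major (III), D minor (iv), E minor (v), F major (VI), G major (VII).
Matching root and quality in both lists: C major, D minor, E minor, F major, G major, A minor, B diminished.
That gives 7 common triads.

7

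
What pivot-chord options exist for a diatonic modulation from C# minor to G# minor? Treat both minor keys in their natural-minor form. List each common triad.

Triads in C# minor (natural minor): C#m (i), D#dim (ii°), E (III), F#m (iv), G#m (v), A (VI), B (VII).
Triads in G# minor (natural minor): G#m (i), A#dim (ii°), B (III), C#m (iv), D#m (v), E (VI), F# (VII).
Shared triads with their functions: C#m (i in C# minor, iv in G# minor); E (III in C# minor, VI in G# minor); G#m (v in C# minor, i in G# minor); B (VII in C# minor, III in G# minor).

C#m, E, G#m, B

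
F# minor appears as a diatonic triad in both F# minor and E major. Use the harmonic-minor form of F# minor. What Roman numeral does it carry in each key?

The scale of F# minor (harmonic minor) is F# G# A B C# D E#; F# is degree 1, and the triad built there (F#-A-C#) is minor, so it is i.
The scale of E major is E F# G# A B C# D#; F# is degree 2, and the triad built there (F#-A-C#) is minor, so it is ii.

i in F# minor; ii in E major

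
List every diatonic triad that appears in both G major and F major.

Am, C

Triads in G major: G (I), Am (ii), Bm (iii), C (IV), D (V), Em (vi), F#dim (vii°).
Triads in F major: F (I), Gm (ii), Am (iii), Bb (IV), C (V), Dm (vi), Edim (vii°).
Shared triads with their functions: Am (ii in G major, iii in F major); C (IV in G major, V in F major).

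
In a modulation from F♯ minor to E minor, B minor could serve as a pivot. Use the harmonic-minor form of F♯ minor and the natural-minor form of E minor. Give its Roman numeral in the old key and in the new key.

iv in F♯ minor; v in E minor

The scale of F♯ minor (harmonic minor) is F♯ G♯ A B C♯ D E♯; B is degree 4, and the triad built there (B-D-F♯) is minor, so it is iv.
The scale of E minor (natural minor) is E F♯ G A B C D; B is degree 5, and the triad built there (B-D-F♯) is minor, so it is v.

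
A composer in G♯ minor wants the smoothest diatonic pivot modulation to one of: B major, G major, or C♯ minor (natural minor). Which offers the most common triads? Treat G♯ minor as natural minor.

Triads of G♯ minor (natural minor): G♯m (i), A♯dim (ii°), B (III), C♯m (iv), D♯m (v), E (VI), F♯ (VII).
B major shares 7: G♯m, A♯dim, B, C♯m, D♯m, E, F♯.
G major shares 0: none.
C♯ minor (natural minor) shares 4: G♯m, B, C♯m, E.
The most common triads (7) are shared with B major.

B major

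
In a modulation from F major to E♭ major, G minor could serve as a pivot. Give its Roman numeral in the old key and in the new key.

The scale of F major is F G A B♭ C D E; G is degree 2, and the triad built there (G-B♭-D) is minor, so it is ii.
The scale of E♭ major is E♭ F G A♭ B♭ C D; G is degree 3, and the triad built there (G-B♭-D) is minor, so it is iii.

ii in F major; iii in E♭ major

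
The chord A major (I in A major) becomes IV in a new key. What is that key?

The numeral IV denotes a major triad on scale degree 4. With A on degree 4, the tonic of the new key is E.
Degree 4 carries a major triad in major keys, so the destination is E major.
Check: the diatonic triads of E major are E (I), F#m (ii), G#m (iii), A (IV), B (V), C#m (vi), D#dim (vii°) — A major is indeed IV.

E major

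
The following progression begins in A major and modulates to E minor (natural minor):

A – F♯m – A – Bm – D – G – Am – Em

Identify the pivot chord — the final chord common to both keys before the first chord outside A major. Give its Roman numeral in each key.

D — IV in A major, VII in E minor

Chords diatonic to A major: A, Bm, C♯m, D, E, F♯m, G♯dim.
Reading the progression, the first chord not in that set is G, so the modulation leaves A major there.
The chord immediately before G is D, which is diatonic to both keys: IV in A major and VII in E minor.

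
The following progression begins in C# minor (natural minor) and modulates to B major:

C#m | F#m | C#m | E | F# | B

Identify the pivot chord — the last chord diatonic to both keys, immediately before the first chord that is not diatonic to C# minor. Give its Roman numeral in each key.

E — III in C# minor, IV in B major

Chords diatonic to C# minor: C#m, D#dim, E, F#m, G#m, A, B.
Reading the progression, the first chord not in that set is F#, so the modulation leaves C# minor there.
The chord immediately before F# is E, which is diatonic to both keys: III in C# minor and IV in B major.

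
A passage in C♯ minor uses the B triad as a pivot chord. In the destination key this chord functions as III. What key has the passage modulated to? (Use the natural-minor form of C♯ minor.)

The numeral III denotes a major triad on scale degree 3. With B on degree 3, the tonic of the new key is G♯.
Degree 3 carries a major triad in natural-minor keys, so the destination is G♯ minor.
Check: the diatonic triads of G♯ minor (natural minor) are G♯m (i), A♯dim (ii°), B (III), C♯m (iv), D♯m (v), E (VI), F♯ (VII) — B is indeed III.

G♯ minor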